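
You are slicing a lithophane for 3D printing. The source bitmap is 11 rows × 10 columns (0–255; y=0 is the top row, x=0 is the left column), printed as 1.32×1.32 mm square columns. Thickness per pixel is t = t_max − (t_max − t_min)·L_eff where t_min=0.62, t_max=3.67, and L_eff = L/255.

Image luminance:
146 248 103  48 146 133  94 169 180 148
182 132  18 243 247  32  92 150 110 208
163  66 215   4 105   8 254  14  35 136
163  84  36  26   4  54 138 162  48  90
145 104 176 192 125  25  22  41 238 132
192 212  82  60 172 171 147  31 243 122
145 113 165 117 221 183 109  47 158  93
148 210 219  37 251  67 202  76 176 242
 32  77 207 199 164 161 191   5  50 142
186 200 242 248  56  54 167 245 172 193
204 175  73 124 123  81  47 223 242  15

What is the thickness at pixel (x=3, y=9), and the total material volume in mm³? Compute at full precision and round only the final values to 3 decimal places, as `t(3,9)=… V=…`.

span = t_max - t_min = 3.67 - 0.62 = 3.050
L(3,9) = 248, L_eff = 248/255 = 0.972549
t(3,9) = 3.67 - 3.050·0.972549 = 0.704
Σt over all 11·10 pixels = 1171747/5100 ≈ 229.7543137
V = pitch²·Σt = 1.32²·1171747/5100 = 400.324

t(3,9)=0.704 V=400.324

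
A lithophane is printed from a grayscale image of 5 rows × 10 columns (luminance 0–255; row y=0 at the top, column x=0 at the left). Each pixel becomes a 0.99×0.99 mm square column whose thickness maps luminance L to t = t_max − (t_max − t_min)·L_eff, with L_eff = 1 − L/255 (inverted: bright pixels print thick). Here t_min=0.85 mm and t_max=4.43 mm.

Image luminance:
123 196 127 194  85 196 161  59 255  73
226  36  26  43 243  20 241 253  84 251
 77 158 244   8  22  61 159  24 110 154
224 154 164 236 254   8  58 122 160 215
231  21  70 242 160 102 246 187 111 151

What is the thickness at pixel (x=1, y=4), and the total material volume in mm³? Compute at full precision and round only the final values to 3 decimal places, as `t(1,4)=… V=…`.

span = t_max - t_min = 4.43 - 0.85 = 3.580
L(1,4) = 21, L_eff = 1 - 21/255 = 0.917647 (inverted)
t(1,4) = 4.43 - 3.580·0.917647 = 1.145
Σt over all 5·10 pixels = 35987/255 ≈ 141.1254902
V = pitch²·Σt = 0.99²·35987/255 = 138.317

t(1,4)=1.145 V=138.317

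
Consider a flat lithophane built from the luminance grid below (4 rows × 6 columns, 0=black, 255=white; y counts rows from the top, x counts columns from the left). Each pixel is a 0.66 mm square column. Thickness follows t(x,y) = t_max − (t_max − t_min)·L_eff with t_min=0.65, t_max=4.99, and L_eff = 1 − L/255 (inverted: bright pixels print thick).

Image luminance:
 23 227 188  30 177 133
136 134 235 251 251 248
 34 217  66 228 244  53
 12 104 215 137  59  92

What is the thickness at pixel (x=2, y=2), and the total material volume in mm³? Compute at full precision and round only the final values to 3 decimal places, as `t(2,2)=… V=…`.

t(2,2)=1.773 V=32.699

span = t_max - t_min = 4.99 - 0.65 = 4.340
L(2,2) = 66, L_eff = 1 - 66/255 = 0.741176 (inverted)
t(2,2) = 4.99 - 4.340·0.741176 = 1.773
Σt over all 4·6 pixels = 478549/6375 ≈ 75.0665098
V = pitch²·Σt = 0.66²·478549/6375 = 32.699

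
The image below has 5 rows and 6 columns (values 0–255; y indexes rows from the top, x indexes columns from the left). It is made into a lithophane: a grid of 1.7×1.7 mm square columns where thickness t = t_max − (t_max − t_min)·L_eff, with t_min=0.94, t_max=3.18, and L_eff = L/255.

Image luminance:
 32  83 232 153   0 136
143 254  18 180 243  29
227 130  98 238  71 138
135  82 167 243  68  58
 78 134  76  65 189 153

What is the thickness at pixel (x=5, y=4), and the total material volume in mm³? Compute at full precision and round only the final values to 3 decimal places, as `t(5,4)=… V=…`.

t(5,4)=1.836 V=177.891

span = t_max - t_min = 3.18 - 0.94 = 2.240
L(5,4) = 153, L_eff = 153/255 = 0.600000
t(5,4) = 3.18 - 2.240·0.600000 = 1.836
Σt over all 5·6 pixels = 392407/6375 ≈ 61.5540392
V = pitch²·Σt = 1.7²·392407/6375 = 177.891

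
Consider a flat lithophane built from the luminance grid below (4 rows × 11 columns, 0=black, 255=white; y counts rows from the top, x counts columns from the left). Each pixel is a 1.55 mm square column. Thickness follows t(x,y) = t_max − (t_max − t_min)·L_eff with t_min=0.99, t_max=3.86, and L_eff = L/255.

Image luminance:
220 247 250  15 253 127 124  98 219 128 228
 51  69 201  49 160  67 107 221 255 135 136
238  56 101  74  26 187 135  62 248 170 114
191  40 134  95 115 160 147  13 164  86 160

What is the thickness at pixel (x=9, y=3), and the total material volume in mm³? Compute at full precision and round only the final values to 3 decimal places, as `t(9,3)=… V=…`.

span = t_max - t_min = 3.86 - 0.99 = 2.870
L(9,3) = 86, L_eff = 86/255 = 0.337255
t(9,3) = 3.86 - 2.870·0.337255 = 2.892
Σt over all 4·11 pixels = 646777/6375 ≈ 101.4552157
V = pitch²·Σt = 1.55²·646777/6375 = 243.746

t(9,3)=2.892 V=243.746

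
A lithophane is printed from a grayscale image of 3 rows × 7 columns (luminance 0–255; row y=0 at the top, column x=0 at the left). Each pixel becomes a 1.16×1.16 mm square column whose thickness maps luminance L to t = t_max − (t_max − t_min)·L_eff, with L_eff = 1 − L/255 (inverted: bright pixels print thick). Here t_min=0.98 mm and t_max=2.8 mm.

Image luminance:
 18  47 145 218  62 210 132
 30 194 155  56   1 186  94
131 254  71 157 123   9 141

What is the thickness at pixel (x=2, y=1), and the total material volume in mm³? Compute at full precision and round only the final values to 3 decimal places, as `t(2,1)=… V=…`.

span = t_max - t_min = 2.8 - 0.98 = 1.820
L(2,1) = 155, L_eff = 1 - 155/255 = 0.392157 (inverted)
t(2,1) = 2.8 - 1.820·0.392157 = 2.086
Σt over all 3·7 pixels = 483889/12750 ≈ 37.9520784
V = pitch²·Σt = 1.16²·483889/12750 = 51.068

t(2,1)=2.086 V=51.068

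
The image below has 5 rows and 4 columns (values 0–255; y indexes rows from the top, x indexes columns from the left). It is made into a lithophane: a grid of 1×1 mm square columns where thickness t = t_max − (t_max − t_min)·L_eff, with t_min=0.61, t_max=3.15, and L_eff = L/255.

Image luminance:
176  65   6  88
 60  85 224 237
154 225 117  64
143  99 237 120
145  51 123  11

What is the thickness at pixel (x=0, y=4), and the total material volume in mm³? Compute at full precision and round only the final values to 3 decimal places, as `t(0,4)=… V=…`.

t(0,4)=1.706 V=38.795

span = t_max - t_min = 3.15 - 0.61 = 2.540
L(0,4) = 145, L_eff = 145/255 = 0.568627
t(0,4) = 3.15 - 2.540·0.568627 = 1.706
Σt over all 5·4 pixels = 16488/425 ≈ 38.7952941
V = pitch²·Σt = 1²·16488/425 = 38.795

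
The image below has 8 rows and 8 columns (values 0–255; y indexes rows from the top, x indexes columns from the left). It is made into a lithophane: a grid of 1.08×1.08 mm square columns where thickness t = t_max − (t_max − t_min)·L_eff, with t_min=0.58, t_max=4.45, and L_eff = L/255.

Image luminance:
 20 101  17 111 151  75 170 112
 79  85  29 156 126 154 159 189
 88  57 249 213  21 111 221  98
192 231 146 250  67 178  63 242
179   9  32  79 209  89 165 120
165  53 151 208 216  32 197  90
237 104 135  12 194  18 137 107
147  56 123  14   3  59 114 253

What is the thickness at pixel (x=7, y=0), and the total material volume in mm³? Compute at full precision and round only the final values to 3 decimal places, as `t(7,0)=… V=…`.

t(7,0)=2.750 V=192.913

span = t_max - t_min = 4.45 - 0.58 = 3.870
L(7,0) = 112, L_eff = 112/255 = 0.439216
t(7,0) = 4.45 - 3.870·0.439216 = 2.750
Σt over all 8·8 pixels = 351457/2125 ≈ 165.3915294
V = pitch²·Σt = 1.08²·351457/2125 = 192.913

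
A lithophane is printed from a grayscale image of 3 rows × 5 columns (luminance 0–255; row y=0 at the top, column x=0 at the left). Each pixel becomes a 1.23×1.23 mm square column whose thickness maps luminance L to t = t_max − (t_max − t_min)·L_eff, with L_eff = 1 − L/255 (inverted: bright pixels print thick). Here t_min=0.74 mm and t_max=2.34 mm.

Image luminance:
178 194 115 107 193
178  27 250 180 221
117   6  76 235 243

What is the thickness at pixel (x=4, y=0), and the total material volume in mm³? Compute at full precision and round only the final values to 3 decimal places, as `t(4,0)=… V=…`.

t(4,0)=1.951 V=38.816

span = t_max - t_min = 2.34 - 0.74 = 1.600
L(4,0) = 193, L_eff = 1 - 193/255 = 0.243137 (inverted)
t(4,0) = 2.34 - 1.600·0.243137 = 1.951
Σt over all 3·5 pixels = 2617/102 ≈ 25.6568627
V = pitch²·Σt = 1.23²·2617/102 = 38.816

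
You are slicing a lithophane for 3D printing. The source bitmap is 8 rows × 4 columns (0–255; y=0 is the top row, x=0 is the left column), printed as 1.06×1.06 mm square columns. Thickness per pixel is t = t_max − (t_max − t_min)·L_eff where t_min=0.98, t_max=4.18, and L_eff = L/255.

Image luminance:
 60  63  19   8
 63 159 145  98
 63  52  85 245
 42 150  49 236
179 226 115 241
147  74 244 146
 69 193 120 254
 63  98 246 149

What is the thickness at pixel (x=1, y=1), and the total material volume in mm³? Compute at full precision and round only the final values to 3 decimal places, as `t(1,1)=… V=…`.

span = t_max - t_min = 4.18 - 0.98 = 3.200
L(1,1) = 159, L_eff = 159/255 = 0.623529
t(1,1) = 4.18 - 3.200·0.623529 = 2.185
Σt over all 8·4 pixels = 34976/425 ≈ 82.2964706
V = pitch²·Σt = 1.06²·34976/425 = 92.468

t(1,1)=2.185 V=92.468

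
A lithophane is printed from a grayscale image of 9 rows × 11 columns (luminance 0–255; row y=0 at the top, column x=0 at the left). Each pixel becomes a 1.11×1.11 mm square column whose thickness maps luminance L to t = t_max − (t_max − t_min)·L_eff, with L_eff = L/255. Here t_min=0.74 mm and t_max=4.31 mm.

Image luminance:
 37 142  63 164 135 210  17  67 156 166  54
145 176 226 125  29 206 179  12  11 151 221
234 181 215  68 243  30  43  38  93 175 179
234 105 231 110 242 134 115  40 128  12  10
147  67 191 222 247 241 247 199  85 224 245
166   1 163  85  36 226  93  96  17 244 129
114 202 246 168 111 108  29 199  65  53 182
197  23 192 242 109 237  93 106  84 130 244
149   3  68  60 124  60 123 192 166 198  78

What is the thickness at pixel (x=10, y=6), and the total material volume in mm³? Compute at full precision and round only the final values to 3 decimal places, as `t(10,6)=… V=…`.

t(10,6)=1.762 V=296.687

span = t_max - t_min = 4.31 - 0.74 = 3.570
L(10,6) = 182, L_eff = 182/255 = 0.713725
t(10,6) = 4.31 - 3.570·0.713725 = 1.762
Σt over all 9·11 pixels = 240.798
V = pitch²·Σt = 1.11²·240.798 = 296.687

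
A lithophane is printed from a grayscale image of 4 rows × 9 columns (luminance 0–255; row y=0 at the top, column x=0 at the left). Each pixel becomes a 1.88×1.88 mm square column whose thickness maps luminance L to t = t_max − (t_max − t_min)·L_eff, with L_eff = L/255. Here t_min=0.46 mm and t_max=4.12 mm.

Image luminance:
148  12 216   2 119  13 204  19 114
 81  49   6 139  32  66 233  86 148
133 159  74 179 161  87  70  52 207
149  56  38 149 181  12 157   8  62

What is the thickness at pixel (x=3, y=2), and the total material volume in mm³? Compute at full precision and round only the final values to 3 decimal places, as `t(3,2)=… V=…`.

t(3,2)=1.551 V=340.532

span = t_max - t_min = 4.12 - 0.46 = 3.660
L(3,2) = 179, L_eff = 179/255 = 0.701961
t(3,2) = 4.12 - 3.660·0.701961 = 1.551
Σt over all 4·9 pixels = 96.348
V = pitch²·Σt = 1.88²·96.348 = 340.532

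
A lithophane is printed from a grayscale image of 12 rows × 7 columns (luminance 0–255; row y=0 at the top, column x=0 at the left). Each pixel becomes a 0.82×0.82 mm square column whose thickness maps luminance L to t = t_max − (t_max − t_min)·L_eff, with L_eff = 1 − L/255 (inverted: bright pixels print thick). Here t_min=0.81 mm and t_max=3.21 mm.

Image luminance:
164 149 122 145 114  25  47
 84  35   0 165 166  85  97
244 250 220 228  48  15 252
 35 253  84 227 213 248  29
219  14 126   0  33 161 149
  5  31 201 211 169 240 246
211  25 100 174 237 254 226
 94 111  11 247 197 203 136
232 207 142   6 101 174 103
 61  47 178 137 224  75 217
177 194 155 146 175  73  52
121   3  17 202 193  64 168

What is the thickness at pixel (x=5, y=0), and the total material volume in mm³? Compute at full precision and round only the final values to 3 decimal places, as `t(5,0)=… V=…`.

span = t_max - t_min = 3.21 - 0.81 = 2.400
L(5,0) = 25, L_eff = 1 - 25/255 = 0.901961 (inverted)
t(5,0) = 3.21 - 2.400·0.901961 = 1.045
Σt over all 12·7 pixels = 74593/425 ≈ 175.5129412
V = pitch²·Σt = 0.82²·74593/425 = 118.015

t(5,0)=1.045 V=118.015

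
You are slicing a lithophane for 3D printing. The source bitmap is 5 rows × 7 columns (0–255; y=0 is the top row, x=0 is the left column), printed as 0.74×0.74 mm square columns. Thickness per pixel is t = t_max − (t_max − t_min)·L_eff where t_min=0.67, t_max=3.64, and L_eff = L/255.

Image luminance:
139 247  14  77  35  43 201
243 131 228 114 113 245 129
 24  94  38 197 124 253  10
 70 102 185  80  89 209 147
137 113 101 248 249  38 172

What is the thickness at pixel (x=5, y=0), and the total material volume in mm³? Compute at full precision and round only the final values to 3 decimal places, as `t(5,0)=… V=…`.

span = t_max - t_min = 3.64 - 0.67 = 2.970
L(5,0) = 43, L_eff = 43/255 = 0.168627
t(5,0) = 3.64 - 2.970·0.168627 = 3.139
Σt over all 5·7 pixels = 623639/8500 ≈ 73.3692941
V = pitch²·Σt = 0.74²·623639/8500 = 40.177

t(5,0)=3.139 V=40.177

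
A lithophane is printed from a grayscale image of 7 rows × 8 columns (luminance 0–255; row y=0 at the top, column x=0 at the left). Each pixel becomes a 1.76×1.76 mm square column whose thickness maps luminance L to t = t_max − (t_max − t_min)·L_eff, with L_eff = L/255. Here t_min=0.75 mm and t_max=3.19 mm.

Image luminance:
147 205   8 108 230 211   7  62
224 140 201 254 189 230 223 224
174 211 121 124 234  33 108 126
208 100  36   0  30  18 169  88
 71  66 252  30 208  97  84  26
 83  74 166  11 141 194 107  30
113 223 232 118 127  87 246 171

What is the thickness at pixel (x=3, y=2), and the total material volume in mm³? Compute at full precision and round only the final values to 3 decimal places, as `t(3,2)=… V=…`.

span = t_max - t_min = 3.19 - 0.75 = 2.440
L(3,2) = 124, L_eff = 124/255 = 0.486275
t(3,2) = 3.19 - 2.440·0.486275 = 2.003
Σt over all 7·8 pixels = 137486/1275 ≈ 107.8321569
V = pitch²·Σt = 1.76²·137486/1275 = 334.021

t(3,2)=2.003 V=334.021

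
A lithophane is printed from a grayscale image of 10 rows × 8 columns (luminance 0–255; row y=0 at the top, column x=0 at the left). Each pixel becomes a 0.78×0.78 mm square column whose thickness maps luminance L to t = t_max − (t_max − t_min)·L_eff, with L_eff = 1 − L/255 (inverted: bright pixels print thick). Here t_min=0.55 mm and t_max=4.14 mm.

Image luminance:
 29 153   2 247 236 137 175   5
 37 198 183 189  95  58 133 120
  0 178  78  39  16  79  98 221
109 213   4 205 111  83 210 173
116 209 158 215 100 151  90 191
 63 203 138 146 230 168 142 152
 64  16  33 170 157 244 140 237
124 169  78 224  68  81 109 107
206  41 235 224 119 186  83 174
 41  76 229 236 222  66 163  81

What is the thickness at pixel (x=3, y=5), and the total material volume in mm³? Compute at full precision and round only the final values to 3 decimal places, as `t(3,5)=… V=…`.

t(3,5)=2.605 V=118.324

span = t_max - t_min = 4.14 - 0.55 = 3.590
L(3,5) = 146, L_eff = 1 - 146/255 = 0.427451 (inverted)
t(3,5) = 4.14 - 3.590·0.427451 = 2.605
Σt over all 10·8 pixels = 1653117/8500 ≈ 194.4843529
V = pitch²·Σt = 0.78²·1653117/8500 = 118.324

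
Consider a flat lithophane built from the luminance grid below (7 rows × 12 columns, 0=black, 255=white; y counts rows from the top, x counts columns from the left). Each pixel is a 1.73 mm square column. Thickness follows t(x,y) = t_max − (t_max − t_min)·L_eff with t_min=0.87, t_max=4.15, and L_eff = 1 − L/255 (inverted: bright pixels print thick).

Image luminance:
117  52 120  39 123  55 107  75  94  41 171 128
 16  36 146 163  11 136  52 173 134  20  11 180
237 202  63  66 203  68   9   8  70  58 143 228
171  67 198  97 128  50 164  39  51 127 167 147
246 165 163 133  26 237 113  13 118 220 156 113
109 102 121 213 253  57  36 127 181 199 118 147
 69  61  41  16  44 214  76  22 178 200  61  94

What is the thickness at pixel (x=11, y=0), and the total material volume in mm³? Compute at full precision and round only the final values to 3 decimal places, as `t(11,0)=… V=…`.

t(11,0)=2.516 V=580.708

span = t_max - t_min = 4.15 - 0.87 = 3.280
L(11,0) = 128, L_eff = 1 - 128/255 = 0.498039 (inverted)
t(11,0) = 4.15 - 3.280·0.498039 = 2.516
Σt over all 7·12 pixels = 1236931/6375 ≈ 194.0283922
V = pitch²·Σt = 1.73²·1236931/6375 = 580.708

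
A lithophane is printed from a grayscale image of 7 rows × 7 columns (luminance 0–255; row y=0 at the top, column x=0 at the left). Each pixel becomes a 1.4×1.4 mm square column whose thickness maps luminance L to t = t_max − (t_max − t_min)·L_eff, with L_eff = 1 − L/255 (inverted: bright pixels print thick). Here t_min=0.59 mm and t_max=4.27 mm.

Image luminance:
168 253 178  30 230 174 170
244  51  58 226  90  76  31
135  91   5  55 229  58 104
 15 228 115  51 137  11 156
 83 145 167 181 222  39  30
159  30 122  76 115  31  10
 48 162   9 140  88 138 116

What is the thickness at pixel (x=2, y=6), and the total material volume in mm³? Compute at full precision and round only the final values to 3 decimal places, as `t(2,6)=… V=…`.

t(2,6)=0.720 V=211.668

span = t_max - t_min = 4.27 - 0.59 = 3.680
L(2,6) = 9, L_eff = 1 - 9/255 = 0.964706 (inverted)
t(2,6) = 4.27 - 3.680·0.964706 = 0.720
Σt over all 7·7 pixels = 550769/5100 ≈ 107.9939216
V = pitch²·Σt = 1.4²·550769/5100 = 211.668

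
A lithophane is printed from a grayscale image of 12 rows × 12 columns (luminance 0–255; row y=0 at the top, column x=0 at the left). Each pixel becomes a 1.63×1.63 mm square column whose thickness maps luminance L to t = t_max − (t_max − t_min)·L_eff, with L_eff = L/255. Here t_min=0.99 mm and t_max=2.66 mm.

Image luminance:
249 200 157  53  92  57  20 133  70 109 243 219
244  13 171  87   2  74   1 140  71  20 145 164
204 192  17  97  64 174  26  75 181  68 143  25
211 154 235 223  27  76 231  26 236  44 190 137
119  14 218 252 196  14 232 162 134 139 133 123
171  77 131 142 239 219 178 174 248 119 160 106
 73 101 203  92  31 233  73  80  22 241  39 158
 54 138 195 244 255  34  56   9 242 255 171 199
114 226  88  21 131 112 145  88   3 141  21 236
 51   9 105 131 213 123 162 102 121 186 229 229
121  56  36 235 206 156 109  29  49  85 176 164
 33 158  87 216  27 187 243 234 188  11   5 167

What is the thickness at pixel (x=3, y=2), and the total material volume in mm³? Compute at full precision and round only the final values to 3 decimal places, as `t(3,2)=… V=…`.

t(3,2)=2.025 V=693.135

span = t_max - t_min = 2.66 - 0.99 = 1.670
L(3,2) = 97, L_eff = 97/255 = 0.380392
t(3,2) = 2.66 - 1.670·0.380392 = 2.025
Σt over all 12·12 pixels = 6652469/25500 ≈ 260.8811373
V = pitch²·Σt = 1.63²·6652469/25500 = 693.135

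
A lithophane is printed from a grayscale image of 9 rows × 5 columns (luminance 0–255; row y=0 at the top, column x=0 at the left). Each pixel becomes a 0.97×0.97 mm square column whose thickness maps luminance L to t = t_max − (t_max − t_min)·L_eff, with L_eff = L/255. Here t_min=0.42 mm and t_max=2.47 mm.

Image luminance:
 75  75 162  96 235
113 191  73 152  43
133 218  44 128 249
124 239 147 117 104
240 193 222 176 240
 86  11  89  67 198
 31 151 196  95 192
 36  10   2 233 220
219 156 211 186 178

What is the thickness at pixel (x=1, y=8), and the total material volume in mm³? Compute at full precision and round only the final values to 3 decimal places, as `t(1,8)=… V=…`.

t(1,8)=1.216 V=56.504

span = t_max - t_min = 2.47 - 0.42 = 2.050
L(1,8) = 156, L_eff = 156/255 = 0.611765
t(1,8) = 2.47 - 2.050·0.611765 = 1.216
Σt over all 9·5 pixels = 306269/5100 ≈ 60.0527451
V = pitch²·Σt = 0.97²·306269/5100 = 56.504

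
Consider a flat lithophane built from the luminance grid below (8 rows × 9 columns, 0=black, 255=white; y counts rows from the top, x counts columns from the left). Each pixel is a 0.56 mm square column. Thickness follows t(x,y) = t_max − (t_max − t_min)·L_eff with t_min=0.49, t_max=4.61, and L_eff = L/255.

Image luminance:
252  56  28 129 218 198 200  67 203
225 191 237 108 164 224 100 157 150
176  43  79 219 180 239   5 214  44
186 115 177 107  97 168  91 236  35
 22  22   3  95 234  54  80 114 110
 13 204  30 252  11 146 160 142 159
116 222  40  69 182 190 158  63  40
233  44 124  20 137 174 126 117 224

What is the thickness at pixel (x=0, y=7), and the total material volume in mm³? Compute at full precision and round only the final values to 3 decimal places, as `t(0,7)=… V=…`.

span = t_max - t_min = 4.61 - 0.49 = 4.120
L(0,7) = 233, L_eff = 233/255 = 0.913725
t(0,7) = 4.61 - 4.120·0.913725 = 0.845
Σt over all 8·9 pixels = 1142846/6375 ≈ 179.2699608
V = pitch²·Σt = 0.56²·1142846/6375 = 56.219

t(0,7)=0.845 V=56.219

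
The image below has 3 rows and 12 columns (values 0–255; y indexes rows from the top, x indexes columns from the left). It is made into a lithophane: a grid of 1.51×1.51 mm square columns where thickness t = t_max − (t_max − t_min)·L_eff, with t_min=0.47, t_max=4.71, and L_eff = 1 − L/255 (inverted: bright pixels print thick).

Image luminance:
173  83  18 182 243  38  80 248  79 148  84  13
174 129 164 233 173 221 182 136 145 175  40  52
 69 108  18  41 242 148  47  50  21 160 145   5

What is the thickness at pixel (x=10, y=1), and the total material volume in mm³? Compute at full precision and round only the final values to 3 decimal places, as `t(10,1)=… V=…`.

span = t_max - t_min = 4.71 - 0.47 = 4.240
L(10,1) = 40, L_eff = 1 - 40/255 = 0.843137 (inverted)
t(10,1) = 4.71 - 4.240·0.843137 = 1.135
Σt over all 3·12 pixels = 32951/375 ≈ 87.8693333
V = pitch²·Σt = 1.51²·32951/375 = 200.351

t(10,1)=1.135 V=200.351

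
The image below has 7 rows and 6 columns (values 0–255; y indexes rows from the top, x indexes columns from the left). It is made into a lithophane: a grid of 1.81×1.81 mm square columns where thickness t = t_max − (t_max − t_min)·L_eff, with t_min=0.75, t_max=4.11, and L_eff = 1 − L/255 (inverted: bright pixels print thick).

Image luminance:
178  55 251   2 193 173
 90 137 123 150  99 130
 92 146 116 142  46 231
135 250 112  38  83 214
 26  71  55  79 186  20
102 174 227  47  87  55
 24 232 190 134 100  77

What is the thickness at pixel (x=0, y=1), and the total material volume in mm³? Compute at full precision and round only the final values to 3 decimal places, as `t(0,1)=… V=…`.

span = t_max - t_min = 4.11 - 0.75 = 3.360
L(0,1) = 90, L_eff = 1 - 90/255 = 0.647059 (inverted)
t(0,1) = 4.11 - 3.360·0.647059 = 1.936
Σt over all 7·6 pixels = 417907/4250 ≈ 98.3310588
V = pitch²·Σt = 1.81²·417907/4250 = 322.142

t(0,1)=1.936 V=322.142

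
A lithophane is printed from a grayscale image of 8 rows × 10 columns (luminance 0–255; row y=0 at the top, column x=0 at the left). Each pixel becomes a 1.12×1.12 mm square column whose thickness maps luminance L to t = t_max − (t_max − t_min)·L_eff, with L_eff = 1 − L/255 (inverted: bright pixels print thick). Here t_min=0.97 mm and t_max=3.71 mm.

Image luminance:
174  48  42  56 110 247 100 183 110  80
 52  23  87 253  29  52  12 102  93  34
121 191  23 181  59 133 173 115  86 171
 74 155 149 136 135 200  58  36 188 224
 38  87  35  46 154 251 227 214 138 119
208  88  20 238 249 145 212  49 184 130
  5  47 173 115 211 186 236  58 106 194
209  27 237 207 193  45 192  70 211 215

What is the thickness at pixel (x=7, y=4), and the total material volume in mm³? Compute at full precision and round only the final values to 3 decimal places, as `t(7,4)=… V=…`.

t(7,4)=3.269 V=235.686

span = t_max - t_min = 3.71 - 0.97 = 2.740
L(7,4) = 214, L_eff = 1 - 214/255 = 0.160784 (inverted)
t(7,4) = 3.71 - 2.740·0.160784 = 3.269
Σt over all 8·10 pixels = 1197784/6375 ≈ 187.8876863
V = pitch²·Σt = 1.12²·1197784/6375 = 235.686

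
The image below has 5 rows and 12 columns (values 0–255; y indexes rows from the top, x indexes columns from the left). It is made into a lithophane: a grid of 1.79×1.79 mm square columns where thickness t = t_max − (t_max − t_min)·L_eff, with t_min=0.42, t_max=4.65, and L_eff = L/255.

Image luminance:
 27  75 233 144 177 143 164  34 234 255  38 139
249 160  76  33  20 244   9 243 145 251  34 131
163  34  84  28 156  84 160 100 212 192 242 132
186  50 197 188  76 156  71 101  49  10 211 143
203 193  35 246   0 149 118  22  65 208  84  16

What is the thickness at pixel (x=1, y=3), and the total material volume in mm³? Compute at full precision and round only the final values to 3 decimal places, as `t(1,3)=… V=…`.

span = t_max - t_min = 4.65 - 0.42 = 4.230
L(1,3) = 50, L_eff = 50/255 = 0.196078
t(1,3) = 4.65 - 4.230·0.196078 = 3.821
Σt over all 5·12 pixels = 648399/4250 ≈ 152.5644706
V = pitch²·Σt = 1.79²·648399/4250 = 488.832

t(1,3)=3.821 V=488.832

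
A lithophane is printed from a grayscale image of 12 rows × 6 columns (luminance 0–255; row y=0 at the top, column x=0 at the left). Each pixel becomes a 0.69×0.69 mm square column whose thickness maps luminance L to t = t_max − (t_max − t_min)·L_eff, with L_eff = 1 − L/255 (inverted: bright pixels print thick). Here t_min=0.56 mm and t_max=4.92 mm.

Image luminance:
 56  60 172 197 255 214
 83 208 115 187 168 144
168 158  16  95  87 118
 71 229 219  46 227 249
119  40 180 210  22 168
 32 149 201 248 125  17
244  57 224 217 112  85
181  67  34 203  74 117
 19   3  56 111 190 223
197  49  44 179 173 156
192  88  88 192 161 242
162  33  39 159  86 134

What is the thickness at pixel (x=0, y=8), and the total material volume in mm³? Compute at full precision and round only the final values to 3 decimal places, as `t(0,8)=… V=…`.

t(0,8)=0.885 V=97.702

span = t_max - t_min = 4.92 - 0.56 = 4.360
L(0,8) = 19, L_eff = 1 - 19/255 = 0.925490 (inverted)
t(0,8) = 4.92 - 4.360·0.925490 = 0.885
Σt over all 12·6 pixels = 1308236/6375 ≈ 205.2134902
V = pitch²·Σt = 0.69²·1308236/6375 = 97.702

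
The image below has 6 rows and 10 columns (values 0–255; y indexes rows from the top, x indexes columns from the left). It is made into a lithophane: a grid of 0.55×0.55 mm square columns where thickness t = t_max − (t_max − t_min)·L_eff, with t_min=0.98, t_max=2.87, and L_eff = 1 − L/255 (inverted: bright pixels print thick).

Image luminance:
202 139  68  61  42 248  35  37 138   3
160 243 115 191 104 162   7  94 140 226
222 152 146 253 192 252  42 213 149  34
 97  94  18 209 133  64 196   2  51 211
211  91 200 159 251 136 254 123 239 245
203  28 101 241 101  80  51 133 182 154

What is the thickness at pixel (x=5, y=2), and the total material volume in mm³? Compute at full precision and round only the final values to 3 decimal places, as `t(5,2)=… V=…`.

t(5,2)=2.848 V=36.459

span = t_max - t_min = 2.87 - 0.98 = 1.890
L(5,2) = 252, L_eff = 1 - 252/255 = 0.011765 (inverted)
t(5,2) = 2.87 - 1.890·0.011765 = 2.848
Σt over all 6·10 pixels = 256116/2125 ≈ 120.5251765
V = pitch²·Σt = 0.55²·256116/2125 = 36.459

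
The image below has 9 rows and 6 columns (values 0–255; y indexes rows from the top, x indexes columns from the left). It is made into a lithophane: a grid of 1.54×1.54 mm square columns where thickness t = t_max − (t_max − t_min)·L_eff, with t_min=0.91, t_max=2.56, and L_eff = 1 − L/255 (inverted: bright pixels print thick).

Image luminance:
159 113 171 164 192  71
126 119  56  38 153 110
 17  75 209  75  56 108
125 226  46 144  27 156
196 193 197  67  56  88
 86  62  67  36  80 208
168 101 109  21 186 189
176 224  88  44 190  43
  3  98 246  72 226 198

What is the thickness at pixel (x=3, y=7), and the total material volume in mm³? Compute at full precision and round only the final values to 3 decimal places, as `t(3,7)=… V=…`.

t(3,7)=1.195 V=215.581

span = t_max - t_min = 2.56 - 0.91 = 1.650
L(3,7) = 44, L_eff = 1 - 44/255 = 0.827451 (inverted)
t(3,7) = 2.56 - 1.650·0.827451 = 1.195
Σt over all 9·6 pixels = 38633/425 ≈ 90.9011765
V = pitch²·Σt = 1.54²·38633/425 = 215.581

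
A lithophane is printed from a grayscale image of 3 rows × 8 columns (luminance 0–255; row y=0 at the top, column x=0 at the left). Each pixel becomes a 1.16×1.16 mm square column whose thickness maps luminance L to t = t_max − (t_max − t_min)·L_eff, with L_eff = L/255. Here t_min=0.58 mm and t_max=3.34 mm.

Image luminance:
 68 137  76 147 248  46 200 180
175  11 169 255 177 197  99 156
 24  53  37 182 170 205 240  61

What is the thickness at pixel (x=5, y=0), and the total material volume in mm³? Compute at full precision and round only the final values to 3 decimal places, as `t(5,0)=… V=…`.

span = t_max - t_min = 3.34 - 0.58 = 2.760
L(5,0) = 46, L_eff = 46/255 = 0.180392
t(5,0) = 3.34 - 2.760·0.180392 = 2.842
Σt over all 3·8 pixels = 94141/2125 ≈ 44.3016471
V = pitch²·Σt = 1.16²·94141/2125 = 59.612

t(5,0)=2.842 V=59.612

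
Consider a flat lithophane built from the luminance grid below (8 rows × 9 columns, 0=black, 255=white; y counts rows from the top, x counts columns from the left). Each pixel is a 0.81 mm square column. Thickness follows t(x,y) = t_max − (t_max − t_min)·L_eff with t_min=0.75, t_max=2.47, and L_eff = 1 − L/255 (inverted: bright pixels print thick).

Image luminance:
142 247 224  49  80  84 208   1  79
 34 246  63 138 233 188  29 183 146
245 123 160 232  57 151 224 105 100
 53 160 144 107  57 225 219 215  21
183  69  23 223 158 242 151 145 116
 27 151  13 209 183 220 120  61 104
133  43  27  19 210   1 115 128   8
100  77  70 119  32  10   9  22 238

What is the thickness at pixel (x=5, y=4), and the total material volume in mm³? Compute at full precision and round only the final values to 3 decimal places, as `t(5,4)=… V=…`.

t(5,4)=2.382 V=74.068

span = t_max - t_min = 2.47 - 0.75 = 1.720
L(5,4) = 242, L_eff = 1 - 242/255 = 0.050980 (inverted)
t(5,4) = 2.47 - 1.720·0.050980 = 2.382
Σt over all 8·9 pixels = 719683/6375 ≈ 112.8914510
V = pitch²·Σt = 0.81²·719683/6375 = 74.068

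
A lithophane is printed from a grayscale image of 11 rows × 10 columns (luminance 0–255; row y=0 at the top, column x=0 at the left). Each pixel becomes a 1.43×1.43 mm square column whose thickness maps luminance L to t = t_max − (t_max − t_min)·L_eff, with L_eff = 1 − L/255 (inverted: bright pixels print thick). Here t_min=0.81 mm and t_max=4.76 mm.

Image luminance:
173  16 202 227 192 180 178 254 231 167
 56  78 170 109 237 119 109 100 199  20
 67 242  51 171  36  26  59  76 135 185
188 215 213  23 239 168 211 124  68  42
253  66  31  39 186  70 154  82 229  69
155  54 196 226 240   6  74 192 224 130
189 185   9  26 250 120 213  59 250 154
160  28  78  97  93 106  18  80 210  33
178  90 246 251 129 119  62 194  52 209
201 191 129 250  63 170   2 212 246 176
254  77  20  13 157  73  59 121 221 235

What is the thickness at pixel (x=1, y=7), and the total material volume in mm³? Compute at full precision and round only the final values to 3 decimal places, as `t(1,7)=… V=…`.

t(1,7)=1.244 V=657.022

span = t_max - t_min = 4.76 - 0.81 = 3.950
L(1,7) = 28, L_eff = 1 - 28/255 = 0.890196 (inverted)
t(1,7) = 4.76 - 3.950·0.890196 = 1.244
Σt over all 11·10 pixels = 81931/255 ≈ 321.2980392
V = pitch²·Σt = 1.43²·81931/255 = 657.022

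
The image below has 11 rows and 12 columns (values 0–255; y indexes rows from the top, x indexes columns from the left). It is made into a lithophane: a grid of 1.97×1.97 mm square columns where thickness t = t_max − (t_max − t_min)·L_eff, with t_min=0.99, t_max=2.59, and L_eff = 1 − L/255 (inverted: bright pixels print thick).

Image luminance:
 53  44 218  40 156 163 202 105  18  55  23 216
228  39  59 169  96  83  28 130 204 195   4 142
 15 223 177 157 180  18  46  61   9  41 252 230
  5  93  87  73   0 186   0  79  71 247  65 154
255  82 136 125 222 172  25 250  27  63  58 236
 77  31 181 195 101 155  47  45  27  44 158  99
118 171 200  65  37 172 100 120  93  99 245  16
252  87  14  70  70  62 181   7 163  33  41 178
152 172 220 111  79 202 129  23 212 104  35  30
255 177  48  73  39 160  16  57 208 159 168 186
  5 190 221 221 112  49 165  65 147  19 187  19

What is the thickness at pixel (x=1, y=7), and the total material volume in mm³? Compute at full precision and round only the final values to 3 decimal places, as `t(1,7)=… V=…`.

t(1,7)=1.536 V=871.419

span = t_max - t_min = 2.59 - 0.99 = 1.600
L(1,7) = 87, L_eff = 1 - 87/255 = 0.658824 (inverted)
t(1,7) = 2.59 - 1.600·0.658824 = 1.536
Σt over all 11·12 pixels = 286289/1275 ≈ 224.5403922
V = pitch²·Σt = 1.97²·286289/1275 = 871.419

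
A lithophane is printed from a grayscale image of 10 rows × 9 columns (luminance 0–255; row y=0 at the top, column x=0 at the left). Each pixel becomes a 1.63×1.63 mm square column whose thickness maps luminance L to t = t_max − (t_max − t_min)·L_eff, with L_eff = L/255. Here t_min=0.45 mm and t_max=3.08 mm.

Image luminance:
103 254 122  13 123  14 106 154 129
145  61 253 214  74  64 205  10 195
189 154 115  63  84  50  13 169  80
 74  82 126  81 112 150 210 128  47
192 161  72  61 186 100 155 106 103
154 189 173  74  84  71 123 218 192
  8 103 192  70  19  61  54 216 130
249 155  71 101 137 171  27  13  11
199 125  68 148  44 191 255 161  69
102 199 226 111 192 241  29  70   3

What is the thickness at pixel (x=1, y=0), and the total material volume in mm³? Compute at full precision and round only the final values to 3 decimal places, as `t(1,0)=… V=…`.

span = t_max - t_min = 3.08 - 0.45 = 2.630
L(1,0) = 254, L_eff = 254/255 = 0.996078
t(1,0) = 3.08 - 2.630·0.996078 = 0.460
Σt over all 10·9 pixels = 4227937/25500 ≈ 165.8014510
V = pitch²·Σt = 1.63²·4227937/25500 = 440.518

t(1,0)=0.460 V=440.518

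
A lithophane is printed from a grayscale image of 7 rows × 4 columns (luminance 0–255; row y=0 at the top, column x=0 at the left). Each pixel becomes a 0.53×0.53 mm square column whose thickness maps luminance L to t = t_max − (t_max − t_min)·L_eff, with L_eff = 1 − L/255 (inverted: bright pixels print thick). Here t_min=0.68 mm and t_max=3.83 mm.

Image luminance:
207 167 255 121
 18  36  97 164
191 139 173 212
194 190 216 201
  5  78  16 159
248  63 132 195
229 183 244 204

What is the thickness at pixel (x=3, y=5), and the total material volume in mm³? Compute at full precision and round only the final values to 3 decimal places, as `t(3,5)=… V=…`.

span = t_max - t_min = 3.83 - 0.68 = 3.150
L(3,5) = 195, L_eff = 1 - 195/255 = 0.235294 (inverted)
t(3,5) = 3.83 - 3.150·0.235294 = 3.089
Σt over all 7·4 pixels = 24689/340 ≈ 72.6147059
V = pitch²·Σt = 0.53²·24689/340 = 20.397

t(3,5)=3.089 V=20.397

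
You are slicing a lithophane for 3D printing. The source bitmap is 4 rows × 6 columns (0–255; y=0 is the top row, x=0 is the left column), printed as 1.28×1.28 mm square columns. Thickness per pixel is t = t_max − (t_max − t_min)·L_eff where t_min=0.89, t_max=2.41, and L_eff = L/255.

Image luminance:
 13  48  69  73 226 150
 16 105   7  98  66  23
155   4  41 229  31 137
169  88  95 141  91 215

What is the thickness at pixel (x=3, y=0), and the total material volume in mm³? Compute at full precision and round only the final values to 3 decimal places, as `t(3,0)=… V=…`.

t(3,0)=1.975 V=72.401

span = t_max - t_min = 2.41 - 0.89 = 1.520
L(3,0) = 73, L_eff = 73/255 = 0.286275
t(3,0) = 2.41 - 1.520·0.286275 = 1.975
Σt over all 4·6 pixels = 56342/1275 ≈ 44.1898039
V = pitch²·Σt = 1.28²·56342/1275 = 72.401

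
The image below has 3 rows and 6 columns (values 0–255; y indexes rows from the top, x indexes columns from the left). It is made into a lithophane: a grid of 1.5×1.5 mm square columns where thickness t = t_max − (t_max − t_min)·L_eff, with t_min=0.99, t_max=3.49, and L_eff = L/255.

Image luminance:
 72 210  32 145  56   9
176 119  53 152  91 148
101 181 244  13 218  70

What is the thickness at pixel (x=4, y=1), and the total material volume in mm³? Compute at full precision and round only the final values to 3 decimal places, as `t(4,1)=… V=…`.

span = t_max - t_min = 3.49 - 0.99 = 2.500
L(4,1) = 91, L_eff = 91/255 = 0.356863
t(4,1) = 3.49 - 2.500·0.356863 = 2.598
Σt over all 3·6 pixels = 107941/2550 ≈ 42.3298039
V = pitch²·Σt = 1.5²·107941/2550 = 95.242

t(4,1)=2.598 V=95.242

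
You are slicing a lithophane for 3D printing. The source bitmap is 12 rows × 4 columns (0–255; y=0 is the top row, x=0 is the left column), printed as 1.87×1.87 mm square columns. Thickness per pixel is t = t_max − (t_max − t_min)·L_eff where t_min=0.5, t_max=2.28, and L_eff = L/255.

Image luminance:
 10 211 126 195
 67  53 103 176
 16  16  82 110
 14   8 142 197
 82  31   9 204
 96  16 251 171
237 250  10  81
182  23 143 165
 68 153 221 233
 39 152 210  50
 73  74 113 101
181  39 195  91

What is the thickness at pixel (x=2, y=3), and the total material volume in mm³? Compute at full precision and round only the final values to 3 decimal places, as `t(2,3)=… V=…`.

t(2,3)=1.289 V=249.179

span = t_max - t_min = 2.28 - 0.5 = 1.780
L(2,3) = 142, L_eff = 142/255 = 0.556863
t(2,3) = 2.28 - 1.780·0.556863 = 1.289
Σt over all 12·4 pixels = 90853/1275 ≈ 71.2572549
V = pitch²·Σt = 1.87²·90853/1275 = 249.179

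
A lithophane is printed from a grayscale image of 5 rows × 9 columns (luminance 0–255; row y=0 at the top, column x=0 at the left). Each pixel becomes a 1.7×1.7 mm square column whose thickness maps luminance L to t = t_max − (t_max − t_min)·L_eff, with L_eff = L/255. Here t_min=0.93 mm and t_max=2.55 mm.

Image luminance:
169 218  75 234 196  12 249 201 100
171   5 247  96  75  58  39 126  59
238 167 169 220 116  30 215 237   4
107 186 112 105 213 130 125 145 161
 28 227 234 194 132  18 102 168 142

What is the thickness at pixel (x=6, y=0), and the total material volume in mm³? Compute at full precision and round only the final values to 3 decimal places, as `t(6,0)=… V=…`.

t(6,0)=0.968 V=216.786

span = t_max - t_min = 2.55 - 0.93 = 1.620
L(6,0) = 249, L_eff = 249/255 = 0.976471
t(6,0) = 2.55 - 1.620·0.976471 = 0.968
Σt over all 5·9 pixels = 127521/1700 ≈ 75.0123529
V = pitch²·Σt = 1.7²·127521/1700 = 216.786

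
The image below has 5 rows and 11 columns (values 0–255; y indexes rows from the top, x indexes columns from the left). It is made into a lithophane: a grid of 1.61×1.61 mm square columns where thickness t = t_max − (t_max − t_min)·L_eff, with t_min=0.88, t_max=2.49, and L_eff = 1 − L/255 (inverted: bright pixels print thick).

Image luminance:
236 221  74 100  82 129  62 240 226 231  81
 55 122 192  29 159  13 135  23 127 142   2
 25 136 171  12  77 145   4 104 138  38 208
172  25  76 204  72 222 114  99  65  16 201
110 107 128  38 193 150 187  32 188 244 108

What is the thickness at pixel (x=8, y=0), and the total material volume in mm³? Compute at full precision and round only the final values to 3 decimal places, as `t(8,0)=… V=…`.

span = t_max - t_min = 2.49 - 0.88 = 1.610
L(8,0) = 226, L_eff = 1 - 226/255 = 0.113725 (inverted)
t(8,0) = 2.49 - 1.610·0.113725 = 2.307
Σt over all 5·11 pixels = 227909/2550 ≈ 89.3760784
V = pitch²·Σt = 1.61²·227909/2550 = 231.672

t(8,0)=2.307 V=231.672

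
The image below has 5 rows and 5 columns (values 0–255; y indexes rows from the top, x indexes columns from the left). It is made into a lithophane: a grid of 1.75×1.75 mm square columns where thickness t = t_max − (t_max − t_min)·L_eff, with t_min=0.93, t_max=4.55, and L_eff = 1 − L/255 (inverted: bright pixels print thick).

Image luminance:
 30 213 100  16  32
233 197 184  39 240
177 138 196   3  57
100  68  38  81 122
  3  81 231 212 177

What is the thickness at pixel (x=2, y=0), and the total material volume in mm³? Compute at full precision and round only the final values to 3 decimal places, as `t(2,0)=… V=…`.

t(2,0)=2.350 V=200.238

span = t_max - t_min = 4.55 - 0.93 = 3.620
L(2,0) = 100, L_eff = 1 - 100/255 = 0.607843 (inverted)
t(2,0) = 4.55 - 3.620·0.607843 = 2.350
Σt over all 5·5 pixels = 1667291/25500 ≈ 65.3839608
V = pitch²·Σt = 1.75²·1667291/25500 = 200.238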